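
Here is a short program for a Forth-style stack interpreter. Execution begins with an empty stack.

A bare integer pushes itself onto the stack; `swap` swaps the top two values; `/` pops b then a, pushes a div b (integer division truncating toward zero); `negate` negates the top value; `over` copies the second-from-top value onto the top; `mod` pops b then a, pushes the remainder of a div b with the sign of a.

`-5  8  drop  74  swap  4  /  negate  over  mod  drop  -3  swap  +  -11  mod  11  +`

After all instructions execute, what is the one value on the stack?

-5     : -5
8      : -5 8
drop   : -5
74     : -5 74
swap   : 74 -5
4      : 74 -5 4
/      : 74 -1
negate : 74 1
over   : 74 1 74
mod    : 74 1
drop   : 74
-3     : 74 -3
swap   : -3 74
+      : 71
-11    : 71 -11
mod    : 5
11     : 5 11
+      : 16

16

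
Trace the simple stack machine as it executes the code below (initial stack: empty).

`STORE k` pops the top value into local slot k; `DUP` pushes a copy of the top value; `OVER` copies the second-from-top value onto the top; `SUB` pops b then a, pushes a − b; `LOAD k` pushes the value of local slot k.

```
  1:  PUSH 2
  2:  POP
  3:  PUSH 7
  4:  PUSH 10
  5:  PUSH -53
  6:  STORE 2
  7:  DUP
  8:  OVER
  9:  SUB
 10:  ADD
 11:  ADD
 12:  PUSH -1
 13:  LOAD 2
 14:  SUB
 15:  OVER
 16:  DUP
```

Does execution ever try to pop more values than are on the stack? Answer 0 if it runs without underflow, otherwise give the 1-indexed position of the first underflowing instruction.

PUSH 2   -> [2]
POP      -> []
PUSH 7   -> [7]
PUSH 10  -> [7, 10]
PUSH -53 -> [7, 10, -53]
STORE 2  -> [7, 10]
DUP      -> [7, 10, 10]
OVER     -> [7, 10, 10, 10]
SUB      -> [7, 10, 0]
ADD      -> [7, 10]
ADD      -> [17]
PUSH -1  -> [17, -1]
LOAD 2   -> [17, -1, -53]
SUB      -> [17, 52]
OVER     -> [17, 52, 17]
DUP      -> [17, 52, 17, 17]

0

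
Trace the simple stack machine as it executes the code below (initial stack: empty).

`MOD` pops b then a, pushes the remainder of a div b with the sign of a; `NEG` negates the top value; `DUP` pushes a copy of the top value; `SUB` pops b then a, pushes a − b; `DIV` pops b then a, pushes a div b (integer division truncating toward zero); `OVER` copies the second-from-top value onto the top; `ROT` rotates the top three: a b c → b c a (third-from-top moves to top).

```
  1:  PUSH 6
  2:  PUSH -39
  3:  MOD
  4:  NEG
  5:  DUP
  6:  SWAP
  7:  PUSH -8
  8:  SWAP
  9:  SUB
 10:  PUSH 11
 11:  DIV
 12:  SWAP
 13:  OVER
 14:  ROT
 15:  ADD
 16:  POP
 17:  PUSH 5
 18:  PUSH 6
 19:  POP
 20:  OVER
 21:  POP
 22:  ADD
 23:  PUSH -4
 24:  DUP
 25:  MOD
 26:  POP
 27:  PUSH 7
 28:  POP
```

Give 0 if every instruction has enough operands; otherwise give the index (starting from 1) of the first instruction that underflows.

0

PUSH 6   → 6
PUSH -39 → 6 -39
MOD      → 6
NEG      → -6
DUP      → -6 -6
SWAP     → -6 -6
PUSH -8  → -6 -6 -8
SWAP     → -6 -8 -6
SUB      → -6 -2
PUSH 11  → -6 -2 11
DIV      → -6 0
SWAP     → 0 -6
OVER     → 0 -6 0
ROT      → -6 0 0
ADD      → -6 0
POP      → -6
PUSH 5   → -6 5
PUSH 6   → -6 5 6
POP      → -6 5
OVER     → -6 5 -6
POP      → -6 5
ADD      → -1
PUSH -4  → -1 -4
DUP      → -1 -4 -4
MOD      → -1 0
POP      → -1
PUSH 7   → -1 7
POP      → -1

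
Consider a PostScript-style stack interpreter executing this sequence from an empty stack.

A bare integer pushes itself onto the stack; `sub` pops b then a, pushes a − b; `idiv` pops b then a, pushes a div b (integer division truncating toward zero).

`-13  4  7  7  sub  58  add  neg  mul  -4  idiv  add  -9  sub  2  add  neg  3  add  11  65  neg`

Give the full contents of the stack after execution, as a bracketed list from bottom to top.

-13  -> -13
4    -> -13 4
7    -> -13 4 7
7    -> -13 4 7 7
sub  -> -13 4 0
58   -> -13 4 0 58
add  -> -13 4 58
neg  -> -13 4 -58
mul  -> -13 -232
-4   -> -13 -232 -4
idiv -> -13 58
add  -> 45
-9   -> 45 -9
sub  -> 54
2    -> 54 2
add  -> 56
neg  -> -56
3    -> -56 3
add  -> -53
11   -> -53 11
65   -> -53 11 65
neg  -> -53 11 -65

[-53, 11, -65]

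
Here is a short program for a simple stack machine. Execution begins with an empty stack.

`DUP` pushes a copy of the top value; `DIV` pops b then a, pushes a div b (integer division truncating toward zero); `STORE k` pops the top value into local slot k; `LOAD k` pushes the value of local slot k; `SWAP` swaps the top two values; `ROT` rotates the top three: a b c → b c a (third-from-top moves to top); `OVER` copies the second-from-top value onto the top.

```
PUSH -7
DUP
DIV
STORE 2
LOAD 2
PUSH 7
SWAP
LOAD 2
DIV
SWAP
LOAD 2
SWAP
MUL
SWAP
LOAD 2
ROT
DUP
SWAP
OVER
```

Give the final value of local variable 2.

1

PUSH -7 -> -7
DUP     -> -7 -7
DIV     -> 1
STORE 2 -> (empty)
LOAD 2  -> 1
PUSH 7  -> 1 7
SWAP    -> 7 1
LOAD 2  -> 7 1 1
DIV     -> 7 1
SWAP    -> 1 7
LOAD 2  -> 1 7 1
SWAP    -> 1 1 7
MUL     -> 1 7
SWAP    -> 7 1
LOAD 2  -> 7 1 1
ROT     -> 1 1 7
DUP     -> 1 1 7 7
SWAP    -> 1 1 7 7
OVER    -> 1 1 7 7 7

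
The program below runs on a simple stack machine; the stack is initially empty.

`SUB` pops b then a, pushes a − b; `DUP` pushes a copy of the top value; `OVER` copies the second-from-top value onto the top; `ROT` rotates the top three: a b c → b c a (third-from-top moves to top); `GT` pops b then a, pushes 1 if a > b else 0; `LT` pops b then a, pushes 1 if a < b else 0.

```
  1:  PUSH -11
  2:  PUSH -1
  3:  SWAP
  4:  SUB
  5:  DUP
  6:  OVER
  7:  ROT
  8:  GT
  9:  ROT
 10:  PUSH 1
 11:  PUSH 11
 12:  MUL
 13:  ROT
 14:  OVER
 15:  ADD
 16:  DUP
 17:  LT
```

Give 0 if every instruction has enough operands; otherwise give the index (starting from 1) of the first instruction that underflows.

PUSH -11 -> -11
PUSH -1  -> -11 -1
SWAP     -> -1 -11
SUB      -> 10
DUP      -> 10 10
OVER     -> 10 10 10
ROT      -> 10 10 10
GT       -> 10 0
ROT  — needs 3 operands, stack has 2 → underflow

9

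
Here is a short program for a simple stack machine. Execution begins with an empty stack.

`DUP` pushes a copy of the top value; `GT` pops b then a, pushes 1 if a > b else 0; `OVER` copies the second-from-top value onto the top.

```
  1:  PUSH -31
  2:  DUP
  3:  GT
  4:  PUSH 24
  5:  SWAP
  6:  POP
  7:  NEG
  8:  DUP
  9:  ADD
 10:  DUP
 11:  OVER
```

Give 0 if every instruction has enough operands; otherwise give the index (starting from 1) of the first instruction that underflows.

PUSH -31 → [-31]
DUP      → [-31, -31]
GT       → [0]
PUSH 24  → [0, 24]
SWAP     → [24, 0]
POP      → [24]
NEG      → [-24]
DUP      → [-24, -24]
ADD      → [-48]
DUP      → [-48, -48]
OVER     → [-48, -48, -48]

0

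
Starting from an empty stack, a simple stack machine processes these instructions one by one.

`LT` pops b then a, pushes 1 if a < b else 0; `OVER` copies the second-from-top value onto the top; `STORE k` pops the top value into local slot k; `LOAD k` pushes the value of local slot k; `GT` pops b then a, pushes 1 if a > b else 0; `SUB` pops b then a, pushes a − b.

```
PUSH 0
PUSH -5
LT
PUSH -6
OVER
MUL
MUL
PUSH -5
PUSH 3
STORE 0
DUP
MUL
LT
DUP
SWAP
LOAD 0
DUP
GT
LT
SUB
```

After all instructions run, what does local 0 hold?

3

PUSH 0  : [0]
PUSH -5 : [0, -5]
LT      : [0]
PUSH -6 : [0, -6]
OVER    : [0, -6, 0]
MUL     : [0, 0]
MUL     : [0]
PUSH -5 : [0, -5]
PUSH 3  : [0, -5, 3]
STORE 0 : [0, -5]
DUP     : [0, -5, -5]
MUL     : [0, 25]
LT      : [1]
DUP     : [1, 1]
SWAP    : [1, 1]
LOAD 0  : [1, 1, 3]
DUP     : [1, 1, 3, 3]
GT      : [1, 1, 0]
LT      : [1, 0]
SUB     : [1]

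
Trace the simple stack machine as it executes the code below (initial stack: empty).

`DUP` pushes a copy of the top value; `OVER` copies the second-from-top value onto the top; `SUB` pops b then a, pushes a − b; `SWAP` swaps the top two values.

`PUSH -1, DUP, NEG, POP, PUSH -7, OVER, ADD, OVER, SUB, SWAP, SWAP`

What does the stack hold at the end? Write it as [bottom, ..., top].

PUSH -1 -> -1
DUP     -> -1 -1
NEG     -> -1 1
POP     -> -1
PUSH -7 -> -1 -7
OVER    -> -1 -7 -1
ADD     -> -1 -8
OVER    -> -1 -8 -1
SUB     -> -1 -7
SWAP    -> -7 -1
SWAP    -> -1 -7

[-1, -7]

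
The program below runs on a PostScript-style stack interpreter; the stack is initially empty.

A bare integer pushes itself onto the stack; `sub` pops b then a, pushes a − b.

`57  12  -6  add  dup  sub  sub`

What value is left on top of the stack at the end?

57

57  -> 57
12  -> 57 12
-6  -> 57 12 -6
add -> 57 6
dup -> 57 6 6
sub -> 57 0
sub -> 57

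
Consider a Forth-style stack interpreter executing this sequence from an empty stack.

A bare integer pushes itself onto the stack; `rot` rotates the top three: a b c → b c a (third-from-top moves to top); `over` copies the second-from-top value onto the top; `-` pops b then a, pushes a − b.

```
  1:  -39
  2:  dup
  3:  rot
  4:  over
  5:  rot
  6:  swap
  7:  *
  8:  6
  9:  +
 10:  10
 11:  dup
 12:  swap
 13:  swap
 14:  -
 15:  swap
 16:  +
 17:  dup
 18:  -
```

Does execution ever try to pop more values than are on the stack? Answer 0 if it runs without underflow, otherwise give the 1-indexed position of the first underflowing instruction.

-39  [-39]
dup  [-39, -39]
rot  — needs 3 operands, stack has 2 → underflow

3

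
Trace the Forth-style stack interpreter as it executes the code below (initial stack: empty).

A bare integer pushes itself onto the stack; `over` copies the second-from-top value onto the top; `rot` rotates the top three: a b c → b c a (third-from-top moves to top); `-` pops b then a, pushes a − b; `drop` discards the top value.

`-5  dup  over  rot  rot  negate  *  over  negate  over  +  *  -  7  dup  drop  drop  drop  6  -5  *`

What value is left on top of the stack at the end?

-30

-5     -> -5
dup    -> -5 -5
over   -> -5 -5 -5
rot    -> -5 -5 -5
rot    -> -5 -5 -5
negate -> -5 -5 5
*      -> -5 -25
over   -> -5 -25 -5
negate -> -5 -25 5
over   -> -5 -25 5 -25
+      -> -5 -25 -20
*      -> -5 500
-      -> -505
7      -> -505 7
dup    -> -505 7 7
drop   -> -505 7
drop   -> -505
drop   -> (empty)
6      -> 6
-5     -> 6 -5
*      -> -30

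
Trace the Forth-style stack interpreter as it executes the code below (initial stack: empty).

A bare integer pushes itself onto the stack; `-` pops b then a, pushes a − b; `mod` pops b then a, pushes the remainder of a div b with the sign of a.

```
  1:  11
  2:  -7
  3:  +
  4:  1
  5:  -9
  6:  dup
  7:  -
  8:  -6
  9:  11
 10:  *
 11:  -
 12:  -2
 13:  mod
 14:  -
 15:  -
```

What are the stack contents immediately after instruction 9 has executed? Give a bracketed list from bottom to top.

11  : 11
-7  : 11 -7
+   : 4
1   : 4 1
-9  : 4 1 -9
dup : 4 1 -9 -9
-   : 4 1 0
-6  : 4 1 0 -6
11  : 4 1 0 -6 11

[4, 1, 0, -6, 11]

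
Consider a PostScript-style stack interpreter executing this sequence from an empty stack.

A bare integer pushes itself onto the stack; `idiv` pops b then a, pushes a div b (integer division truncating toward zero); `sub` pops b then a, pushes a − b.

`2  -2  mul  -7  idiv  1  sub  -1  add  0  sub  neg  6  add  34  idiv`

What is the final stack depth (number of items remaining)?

1

2    : [2]
-2   : [2, -2]
mul  : [-4]
-7   : [-4, -7]
idiv : [0]
1    : [0, 1]
sub  : [-1]
-1   : [-1, -1]
add  : [-2]
0    : [-2, 0]
sub  : [-2]
neg  : [2]
6    : [2, 6]
add  : [8]
34   : [8, 34]
idiv : [0]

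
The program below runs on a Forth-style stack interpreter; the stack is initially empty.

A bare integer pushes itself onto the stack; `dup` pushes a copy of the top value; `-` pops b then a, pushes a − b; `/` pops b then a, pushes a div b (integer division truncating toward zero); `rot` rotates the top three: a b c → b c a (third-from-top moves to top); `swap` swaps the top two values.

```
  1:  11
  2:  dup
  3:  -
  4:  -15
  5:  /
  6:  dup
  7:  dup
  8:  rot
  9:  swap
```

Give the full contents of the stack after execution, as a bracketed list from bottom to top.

[0, 0, 0]

11    [11]
dup   [11, 11]
-     [0]
-15   [0, -15]
/     [0]
dup   [0, 0]
dup   [0, 0, 0]
rot   [0, 0, 0]
swap  [0, 0, 0]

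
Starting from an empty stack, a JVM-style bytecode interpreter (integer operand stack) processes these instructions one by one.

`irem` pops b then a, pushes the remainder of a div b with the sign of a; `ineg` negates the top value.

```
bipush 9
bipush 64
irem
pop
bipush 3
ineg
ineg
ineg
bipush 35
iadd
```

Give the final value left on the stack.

32

bipush 9  → 9
bipush 64 → 9 64
irem      → 9
pop       → (empty)
bipush 3  → 3
ineg      → -3
ineg      → 3
ineg      → -3
bipush 35 → -3 35
iadd      → 32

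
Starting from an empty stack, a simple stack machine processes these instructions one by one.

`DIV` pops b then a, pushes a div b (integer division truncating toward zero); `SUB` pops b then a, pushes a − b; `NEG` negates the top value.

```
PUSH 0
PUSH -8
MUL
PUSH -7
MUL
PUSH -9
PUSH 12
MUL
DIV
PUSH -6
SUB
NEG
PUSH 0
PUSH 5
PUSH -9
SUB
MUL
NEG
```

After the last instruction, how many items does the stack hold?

2

PUSH 0   [0]
PUSH -8  [0, -8]
MUL      [0]
PUSH -7  [0, -7]
MUL      [0]
PUSH -9  [0, -9]
PUSH 12  [0, -9, 12]
MUL      [0, -108]
DIV      [0]
PUSH -6  [0, -6]
SUB      [6]
NEG      [-6]
PUSH 0   [-6, 0]
PUSH 5   [-6, 0, 5]
PUSH -9  [-6, 0, 5, -9]
SUB      [-6, 0, 14]
MUL      [-6, 0]
NEG      [-6, 0]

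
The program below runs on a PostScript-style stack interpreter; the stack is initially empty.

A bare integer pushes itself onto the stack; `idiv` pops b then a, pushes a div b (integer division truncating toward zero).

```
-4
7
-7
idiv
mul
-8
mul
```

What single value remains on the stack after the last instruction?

-4    -4
7     -4 7
-7    -4 7 -7
idiv  -4 -1
mul   4
-8    4 -8
mul   -32

-32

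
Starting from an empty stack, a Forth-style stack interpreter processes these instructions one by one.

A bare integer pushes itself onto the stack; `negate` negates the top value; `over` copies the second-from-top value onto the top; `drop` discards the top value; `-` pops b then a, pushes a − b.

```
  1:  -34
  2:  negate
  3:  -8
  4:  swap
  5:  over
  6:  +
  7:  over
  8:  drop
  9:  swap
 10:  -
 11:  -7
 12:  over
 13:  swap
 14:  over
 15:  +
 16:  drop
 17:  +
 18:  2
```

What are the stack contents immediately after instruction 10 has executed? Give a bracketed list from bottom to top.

-34    -> [-34]
negate -> [34]
-8     -> [34, -8]
swap   -> [-8, 34]
over   -> [-8, 34, -8]
+      -> [-8, 26]
over   -> [-8, 26, -8]
drop   -> [-8, 26]
swap   -> [26, -8]
-      -> [34]

[34]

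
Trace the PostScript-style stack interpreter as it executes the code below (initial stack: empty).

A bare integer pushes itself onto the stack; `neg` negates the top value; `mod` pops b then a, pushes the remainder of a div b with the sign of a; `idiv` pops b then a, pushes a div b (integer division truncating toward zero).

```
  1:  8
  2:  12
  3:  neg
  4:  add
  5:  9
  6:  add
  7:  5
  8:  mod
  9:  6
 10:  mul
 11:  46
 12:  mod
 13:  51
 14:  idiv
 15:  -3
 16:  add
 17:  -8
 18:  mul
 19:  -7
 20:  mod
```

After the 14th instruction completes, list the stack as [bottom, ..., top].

[0]

8    : 8
12   : 8 12
neg  : 8 -12
add  : -4
9    : -4 9
add  : 5
5    : 5 5
mod  : 0
6    : 0 6
mul  : 0
46   : 0 46
mod  : 0
51   : 0 51
idiv : 0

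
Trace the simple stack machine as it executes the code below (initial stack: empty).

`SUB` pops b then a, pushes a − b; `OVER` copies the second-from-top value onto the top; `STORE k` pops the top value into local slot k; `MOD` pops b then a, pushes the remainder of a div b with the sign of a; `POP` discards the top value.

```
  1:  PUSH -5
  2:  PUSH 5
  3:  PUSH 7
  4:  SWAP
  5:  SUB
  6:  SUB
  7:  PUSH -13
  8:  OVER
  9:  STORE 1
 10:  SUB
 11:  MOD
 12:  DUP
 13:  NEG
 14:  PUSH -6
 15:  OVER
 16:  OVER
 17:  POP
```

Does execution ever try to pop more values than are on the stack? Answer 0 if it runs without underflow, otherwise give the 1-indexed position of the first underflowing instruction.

11

PUSH -5   [-5]
PUSH 5    [-5, 5]
PUSH 7    [-5, 5, 7]
SWAP      [-5, 7, 5]
SUB       [-5, 2]
SUB       [-7]
PUSH -13  [-7, -13]
OVER      [-7, -13, -7]
STORE 1   [-7, -13]
SUB       [6]
MOD  — needs 2 operands, stack has 1 → underflow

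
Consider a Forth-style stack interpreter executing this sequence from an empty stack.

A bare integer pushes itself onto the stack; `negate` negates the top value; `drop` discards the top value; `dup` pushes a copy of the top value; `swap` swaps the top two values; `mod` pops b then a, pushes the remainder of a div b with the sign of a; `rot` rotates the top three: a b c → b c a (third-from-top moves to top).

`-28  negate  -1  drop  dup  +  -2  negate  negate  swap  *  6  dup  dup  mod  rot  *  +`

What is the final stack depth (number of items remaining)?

1

-28    : [-28]
negate : [28]
-1     : [28, -1]
drop   : [28]
dup    : [28, 28]
+      : [56]
-2     : [56, -2]
negate : [56, 2]
negate : [56, -2]
swap   : [-2, 56]
*      : [-112]
6      : [-112, 6]
dup    : [-112, 6, 6]
dup    : [-112, 6, 6, 6]
mod    : [-112, 6, 0]
rot    : [6, 0, -112]
*      : [6, 0]
+      : [6]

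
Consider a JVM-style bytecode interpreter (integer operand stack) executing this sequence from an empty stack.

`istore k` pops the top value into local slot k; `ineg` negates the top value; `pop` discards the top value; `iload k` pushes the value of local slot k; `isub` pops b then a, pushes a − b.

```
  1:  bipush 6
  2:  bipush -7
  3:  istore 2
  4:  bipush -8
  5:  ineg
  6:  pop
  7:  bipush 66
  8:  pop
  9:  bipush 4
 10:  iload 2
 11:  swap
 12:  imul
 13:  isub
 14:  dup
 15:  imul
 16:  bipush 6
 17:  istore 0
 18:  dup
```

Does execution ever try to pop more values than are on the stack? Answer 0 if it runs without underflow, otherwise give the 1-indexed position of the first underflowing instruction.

bipush 6  -> 6
bipush -7 -> 6 -7
istore 2  -> 6
bipush -8 -> 6 -8
ineg      -> 6 8
pop       -> 6
bipush 66 -> 6 66
pop       -> 6
bipush 4  -> 6 4
iload 2   -> 6 4 -7
swap      -> 6 -7 4
imul      -> 6 -28
isub      -> 34
dup       -> 34 34
imul      -> 1156
bipush 6  -> 1156 6
istore 0  -> 1156
dup       -> 1156 1156

0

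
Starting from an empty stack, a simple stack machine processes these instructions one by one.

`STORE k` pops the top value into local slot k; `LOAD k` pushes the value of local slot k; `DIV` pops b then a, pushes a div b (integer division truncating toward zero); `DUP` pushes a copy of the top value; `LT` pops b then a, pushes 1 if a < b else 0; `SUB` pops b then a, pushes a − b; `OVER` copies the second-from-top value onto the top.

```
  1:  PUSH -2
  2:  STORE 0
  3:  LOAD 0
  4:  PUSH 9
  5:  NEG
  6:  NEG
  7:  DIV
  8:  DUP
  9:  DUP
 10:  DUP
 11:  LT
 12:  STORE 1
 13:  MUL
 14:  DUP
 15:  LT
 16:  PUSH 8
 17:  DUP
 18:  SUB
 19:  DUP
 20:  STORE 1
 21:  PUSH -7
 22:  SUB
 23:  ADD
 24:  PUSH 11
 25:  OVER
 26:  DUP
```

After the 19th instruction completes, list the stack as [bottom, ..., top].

[0, 0, 0]

PUSH -2  -2
STORE 0  (empty)
LOAD 0   -2
PUSH 9   -2 9
NEG      -2 -9
NEG      -2 9
DIV      0
DUP      0 0
DUP      0 0 0
DUP      0 0 0 0
LT       0 0 0
STORE 1  0 0
MUL      0
DUP      0 0
LT       0
PUSH 8   0 8
DUP      0 8 8
SUB      0 0
DUP      0 0 0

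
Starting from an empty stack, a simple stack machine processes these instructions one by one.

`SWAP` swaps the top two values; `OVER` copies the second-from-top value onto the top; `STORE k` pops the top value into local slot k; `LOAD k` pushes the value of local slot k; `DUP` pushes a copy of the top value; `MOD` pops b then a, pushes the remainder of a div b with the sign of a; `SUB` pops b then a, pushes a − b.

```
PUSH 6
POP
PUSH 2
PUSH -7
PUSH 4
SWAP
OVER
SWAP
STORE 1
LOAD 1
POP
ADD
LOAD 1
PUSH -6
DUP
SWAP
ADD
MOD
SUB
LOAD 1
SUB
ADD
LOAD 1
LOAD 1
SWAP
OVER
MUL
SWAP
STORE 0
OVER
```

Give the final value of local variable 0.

PUSH 6   [6]
POP      []
PUSH 2   [2]
PUSH -7  [2, -7]
PUSH 4   [2, -7, 4]
SWAP     [2, 4, -7]
OVER     [2, 4, -7, 4]
SWAP     [2, 4, 4, -7]
STORE 1  [2, 4, 4]
LOAD 1   [2, 4, 4, -7]
POP      [2, 4, 4]
ADD      [2, 8]
LOAD 1   [2, 8, -7]
PUSH -6  [2, 8, -7, -6]
DUP      [2, 8, -7, -6, -6]
SWAP     [2, 8, -7, -6, -6]
ADD      [2, 8, -7, -12]
MOD      [2, 8, -7]
SUB      [2, 15]
LOAD 1   [2, 15, -7]
SUB      [2, 22]
ADD      [24]
LOAD 1   [24, -7]
LOAD 1   [24, -7, -7]
SWAP     [24, -7, -7]
OVER     [24, -7, -7, -7]
MUL      [24, -7, 49]
SWAP     [24, 49, -7]
STORE 0  [24, 49]
OVER     [24, 49, 24]

-7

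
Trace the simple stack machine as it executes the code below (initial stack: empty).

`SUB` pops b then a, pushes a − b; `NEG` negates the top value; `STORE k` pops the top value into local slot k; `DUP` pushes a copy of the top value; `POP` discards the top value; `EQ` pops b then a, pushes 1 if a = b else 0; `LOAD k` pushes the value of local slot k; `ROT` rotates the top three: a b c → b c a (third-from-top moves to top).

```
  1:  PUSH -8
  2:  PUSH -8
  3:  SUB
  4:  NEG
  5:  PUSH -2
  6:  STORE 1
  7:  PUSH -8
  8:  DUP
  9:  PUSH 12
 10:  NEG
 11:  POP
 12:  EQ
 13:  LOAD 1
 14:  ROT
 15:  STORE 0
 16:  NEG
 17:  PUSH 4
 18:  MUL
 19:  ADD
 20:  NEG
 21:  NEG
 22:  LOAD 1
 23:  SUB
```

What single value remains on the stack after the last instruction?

PUSH -8  -8
PUSH -8  -8 -8
SUB      0
NEG      0
PUSH -2  0 -2
STORE 1  0
PUSH -8  0 -8
DUP      0 -8 -8
PUSH 12  0 -8 -8 12
NEG      0 -8 -8 -12
POP      0 -8 -8
EQ       0 1
LOAD 1   0 1 -2
ROT      1 -2 0
STORE 0  1 -2
NEG      1 2
PUSH 4   1 2 4
MUL      1 8
ADD      9
NEG      -9
NEG      9
LOAD 1   9 -2
SUB      11

11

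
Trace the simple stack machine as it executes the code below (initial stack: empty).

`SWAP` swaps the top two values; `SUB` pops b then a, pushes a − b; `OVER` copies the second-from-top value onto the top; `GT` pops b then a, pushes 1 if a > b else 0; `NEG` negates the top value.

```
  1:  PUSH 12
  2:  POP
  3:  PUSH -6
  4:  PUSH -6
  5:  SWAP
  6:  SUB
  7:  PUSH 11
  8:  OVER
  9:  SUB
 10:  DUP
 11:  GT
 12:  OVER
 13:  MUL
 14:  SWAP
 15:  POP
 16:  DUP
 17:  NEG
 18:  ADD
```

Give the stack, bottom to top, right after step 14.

PUSH 12 → [12]
POP     → []
PUSH -6 → [-6]
PUSH -6 → [-6, -6]
SWAP    → [-6, -6]
SUB     → [0]
PUSH 11 → [0, 11]
OVER    → [0, 11, 0]
SUB     → [0, 11]
DUP     → [0, 11, 11]
GT      → [0, 0]
OVER    → [0, 0, 0]
MUL     → [0, 0]
SWAP    → [0, 0]

[0, 0]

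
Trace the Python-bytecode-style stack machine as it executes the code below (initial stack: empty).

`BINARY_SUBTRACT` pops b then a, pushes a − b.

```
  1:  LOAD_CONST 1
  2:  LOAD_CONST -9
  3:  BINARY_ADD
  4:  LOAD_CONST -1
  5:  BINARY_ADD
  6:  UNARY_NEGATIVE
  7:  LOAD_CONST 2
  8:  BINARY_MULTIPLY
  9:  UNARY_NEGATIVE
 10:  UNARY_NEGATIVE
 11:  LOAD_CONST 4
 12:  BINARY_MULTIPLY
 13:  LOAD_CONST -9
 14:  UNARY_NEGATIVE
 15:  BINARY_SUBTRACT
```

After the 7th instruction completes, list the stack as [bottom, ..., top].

LOAD_CONST 1   : 1
LOAD_CONST -9  : 1 -9
BINARY_ADD     : -8
LOAD_CONST -1  : -8 -1
BINARY_ADD     : -9
UNARY_NEGATIVE : 9
LOAD_CONST 2   : 9 2

[9, 2]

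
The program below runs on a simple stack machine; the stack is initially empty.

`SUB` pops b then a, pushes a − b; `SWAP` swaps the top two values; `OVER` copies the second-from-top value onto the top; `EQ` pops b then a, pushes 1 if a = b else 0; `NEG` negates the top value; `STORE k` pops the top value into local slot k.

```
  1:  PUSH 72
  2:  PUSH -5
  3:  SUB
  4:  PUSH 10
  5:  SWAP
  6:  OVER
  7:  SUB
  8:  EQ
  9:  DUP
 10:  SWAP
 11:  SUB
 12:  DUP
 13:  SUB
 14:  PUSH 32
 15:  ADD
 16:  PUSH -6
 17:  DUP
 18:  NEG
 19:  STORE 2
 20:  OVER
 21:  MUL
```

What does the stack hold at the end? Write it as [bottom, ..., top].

PUSH 72 → 72
PUSH -5 → 72 -5
SUB     → 77
PUSH 10 → 77 10
SWAP    → 10 77
OVER    → 10 77 10
SUB     → 10 67
EQ      → 0
DUP     → 0 0
SWAP    → 0 0
SUB     → 0
DUP     → 0 0
SUB     → 0
PUSH 32 → 0 32
ADD     → 32
PUSH -6 → 32 -6
DUP     → 32 -6 -6
NEG     → 32 -6 6
STORE 2 → 32 -6
OVER    → 32 -6 32
MUL     → 32 -192

[32, -192]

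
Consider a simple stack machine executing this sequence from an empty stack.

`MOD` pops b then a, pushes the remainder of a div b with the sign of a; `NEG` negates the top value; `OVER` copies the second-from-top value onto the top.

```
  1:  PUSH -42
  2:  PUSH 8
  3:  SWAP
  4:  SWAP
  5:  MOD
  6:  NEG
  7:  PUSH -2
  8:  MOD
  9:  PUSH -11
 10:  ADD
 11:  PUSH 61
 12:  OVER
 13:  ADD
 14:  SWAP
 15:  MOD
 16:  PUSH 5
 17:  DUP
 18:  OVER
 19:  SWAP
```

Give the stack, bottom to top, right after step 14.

[50, -11]

PUSH -42 : -42
PUSH 8   : -42 8
SWAP     : 8 -42
SWAP     : -42 8
MOD      : -2
NEG      : 2
PUSH -2  : 2 -2
MOD      : 0
PUSH -11 : 0 -11
ADD      : -11
PUSH 61  : -11 61
OVER     : -11 61 -11
ADD      : -11 50
SWAP     : 50 -11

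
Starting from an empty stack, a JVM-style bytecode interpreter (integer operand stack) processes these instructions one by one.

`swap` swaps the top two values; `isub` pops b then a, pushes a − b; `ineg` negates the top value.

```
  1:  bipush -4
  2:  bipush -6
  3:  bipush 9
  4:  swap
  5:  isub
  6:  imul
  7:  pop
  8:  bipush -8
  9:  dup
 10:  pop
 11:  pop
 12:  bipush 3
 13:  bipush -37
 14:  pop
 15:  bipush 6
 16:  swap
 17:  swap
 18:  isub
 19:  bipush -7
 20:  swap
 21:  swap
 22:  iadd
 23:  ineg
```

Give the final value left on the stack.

bipush -4   -4
bipush -6   -4 -6
bipush 9    -4 -6 9
swap        -4 9 -6
isub        -4 15
imul        -60
pop         (empty)
bipush -8   -8
dup         -8 -8
pop         -8
pop         (empty)
bipush 3    3
bipush -37  3 -37
pop         3
bipush 6    3 6
swap        6 3
swap        3 6
isub        -3
bipush -7   -3 -7
swap        -7 -3
swap        -3 -7
iadd        -10
ineg        10

10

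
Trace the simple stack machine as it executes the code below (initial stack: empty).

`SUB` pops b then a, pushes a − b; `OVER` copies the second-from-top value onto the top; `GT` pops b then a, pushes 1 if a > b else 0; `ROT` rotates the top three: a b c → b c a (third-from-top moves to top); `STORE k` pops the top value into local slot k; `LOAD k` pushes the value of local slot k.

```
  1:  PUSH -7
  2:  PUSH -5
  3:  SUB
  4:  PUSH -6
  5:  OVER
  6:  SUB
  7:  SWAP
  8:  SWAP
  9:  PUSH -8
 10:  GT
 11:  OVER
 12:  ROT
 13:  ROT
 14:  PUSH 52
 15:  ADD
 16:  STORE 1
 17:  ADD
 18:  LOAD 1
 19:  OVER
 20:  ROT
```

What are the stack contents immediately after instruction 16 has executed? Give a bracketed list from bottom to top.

[-2, -2]

PUSH -7  [-7]
PUSH -5  [-7, -5]
SUB      [-2]
PUSH -6  [-2, -6]
OVER     [-2, -6, -2]
SUB      [-2, -4]
SWAP     [-4, -2]
SWAP     [-2, -4]
PUSH -8  [-2, -4, -8]
GT       [-2, 1]
OVER     [-2, 1, -2]
ROT      [1, -2, -2]
ROT      [-2, -2, 1]
PUSH 52  [-2, -2, 1, 52]
ADD      [-2, -2, 53]
STORE 1  [-2, -2]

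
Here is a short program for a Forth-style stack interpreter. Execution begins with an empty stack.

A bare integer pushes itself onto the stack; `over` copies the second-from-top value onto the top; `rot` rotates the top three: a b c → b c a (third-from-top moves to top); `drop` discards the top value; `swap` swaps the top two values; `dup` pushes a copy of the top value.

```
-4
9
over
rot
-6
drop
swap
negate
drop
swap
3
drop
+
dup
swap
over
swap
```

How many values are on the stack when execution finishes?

-4     : -4
9      : -4 9
over   : -4 9 -4
rot    : 9 -4 -4
-6     : 9 -4 -4 -6
drop   : 9 -4 -4
swap   : 9 -4 -4
negate : 9 -4 4
drop   : 9 -4
swap   : -4 9
3      : -4 9 3
drop   : -4 9
+      : 5
dup    : 5 5
swap   : 5 5
over   : 5 5 5
swap   : 5 5 5

3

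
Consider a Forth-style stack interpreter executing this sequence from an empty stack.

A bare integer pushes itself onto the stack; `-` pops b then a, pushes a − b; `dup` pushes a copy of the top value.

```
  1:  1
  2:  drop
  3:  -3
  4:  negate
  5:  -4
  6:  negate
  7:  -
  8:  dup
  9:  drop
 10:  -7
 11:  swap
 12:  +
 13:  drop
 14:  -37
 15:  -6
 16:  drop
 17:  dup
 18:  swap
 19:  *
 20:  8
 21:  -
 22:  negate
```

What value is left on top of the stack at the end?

1      : [1]
drop   : []
-3     : [-3]
negate : [3]
-4     : [3, -4]
negate : [3, 4]
-      : [-1]
dup    : [-1, -1]
drop   : [-1]
-7     : [-1, -7]
swap   : [-7, -1]
+      : [-8]
drop   : []
-37    : [-37]
-6     : [-37, -6]
drop   : [-37]
dup    : [-37, -37]
swap   : [-37, -37]
*      : [1369]
8      : [1369, 8]
-      : [1361]
negate : [-1361]

-1361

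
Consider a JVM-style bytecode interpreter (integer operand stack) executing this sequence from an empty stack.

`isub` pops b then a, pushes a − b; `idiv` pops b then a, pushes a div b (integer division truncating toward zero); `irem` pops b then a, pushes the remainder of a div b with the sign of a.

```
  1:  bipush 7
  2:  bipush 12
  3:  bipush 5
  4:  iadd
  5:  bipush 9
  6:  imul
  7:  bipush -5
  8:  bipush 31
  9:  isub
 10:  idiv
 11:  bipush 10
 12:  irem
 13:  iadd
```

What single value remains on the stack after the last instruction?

3

bipush 7  : 7
bipush 12 : 7 12
bipush 5  : 7 12 5
iadd      : 7 17
bipush 9  : 7 17 9
imul      : 7 153
bipush -5 : 7 153 -5
bipush 31 : 7 153 -5 31
isub      : 7 153 -36
idiv      : 7 -4
bipush 10 : 7 -4 10
irem      : 7 -4
iadd      : 3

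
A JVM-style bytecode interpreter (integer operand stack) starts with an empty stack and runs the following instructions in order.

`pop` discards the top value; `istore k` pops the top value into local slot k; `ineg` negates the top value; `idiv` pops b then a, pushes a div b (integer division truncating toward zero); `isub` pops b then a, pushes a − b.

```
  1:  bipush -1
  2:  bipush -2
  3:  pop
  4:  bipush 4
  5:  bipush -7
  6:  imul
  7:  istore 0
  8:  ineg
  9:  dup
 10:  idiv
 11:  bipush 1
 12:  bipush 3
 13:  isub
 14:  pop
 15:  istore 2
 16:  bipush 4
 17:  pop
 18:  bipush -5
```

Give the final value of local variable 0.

-28

bipush -1 → [-1]
bipush -2 → [-1, -2]
pop       → [-1]
bipush 4  → [-1, 4]
bipush -7 → [-1, 4, -7]
imul      → [-1, -28]
istore 0  → [-1]
ineg      → [1]
dup       → [1, 1]
idiv      → [1]
bipush 1  → [1, 1]
bipush 3  → [1, 1, 3]
isub      → [1, -2]
pop       → [1]
istore 2  → []
bipush 4  → [4]
pop       → []
bipush -5 → [-5]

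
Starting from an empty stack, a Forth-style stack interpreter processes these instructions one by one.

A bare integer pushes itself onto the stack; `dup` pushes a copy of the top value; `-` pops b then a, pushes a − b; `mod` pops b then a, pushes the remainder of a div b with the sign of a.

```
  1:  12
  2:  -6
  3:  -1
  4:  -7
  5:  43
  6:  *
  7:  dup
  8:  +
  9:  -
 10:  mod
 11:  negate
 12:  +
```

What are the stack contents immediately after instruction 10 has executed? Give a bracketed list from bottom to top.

[12, -6]

12   12
-6   12 -6
-1   12 -6 -1
-7   12 -6 -1 -7
43   12 -6 -1 -7 43
*    12 -6 -1 -301
dup  12 -6 -1 -301 -301
+    12 -6 -1 -602
-    12 -6 601
mod  12 -6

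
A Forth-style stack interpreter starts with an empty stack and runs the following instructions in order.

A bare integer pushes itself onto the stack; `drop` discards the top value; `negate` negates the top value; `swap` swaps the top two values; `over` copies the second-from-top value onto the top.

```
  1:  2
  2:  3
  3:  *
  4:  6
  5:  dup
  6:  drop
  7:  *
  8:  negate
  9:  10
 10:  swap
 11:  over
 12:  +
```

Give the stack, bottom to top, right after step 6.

2     2
3     2 3
*     6
6     6 6
dup   6 6 6
drop  6 6

[6, 6]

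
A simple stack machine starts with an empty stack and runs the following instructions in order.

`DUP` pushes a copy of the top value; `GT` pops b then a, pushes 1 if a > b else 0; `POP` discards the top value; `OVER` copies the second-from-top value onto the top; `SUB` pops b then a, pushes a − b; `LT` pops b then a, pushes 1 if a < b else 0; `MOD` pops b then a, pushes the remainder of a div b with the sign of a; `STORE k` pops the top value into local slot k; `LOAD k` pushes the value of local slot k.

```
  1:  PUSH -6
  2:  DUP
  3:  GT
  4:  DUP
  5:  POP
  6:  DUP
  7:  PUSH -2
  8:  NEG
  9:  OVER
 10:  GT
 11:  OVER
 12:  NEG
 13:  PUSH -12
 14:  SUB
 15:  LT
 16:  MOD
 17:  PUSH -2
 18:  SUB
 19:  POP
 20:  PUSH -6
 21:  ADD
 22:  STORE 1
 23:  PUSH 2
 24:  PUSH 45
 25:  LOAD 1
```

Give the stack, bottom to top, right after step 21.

PUSH -6   [-6]
DUP       [-6, -6]
GT        [0]
DUP       [0, 0]
POP       [0]
DUP       [0, 0]
PUSH -2   [0, 0, -2]
NEG       [0, 0, 2]
OVER      [0, 0, 2, 0]
GT        [0, 0, 1]
OVER      [0, 0, 1, 0]
NEG       [0, 0, 1, 0]
PUSH -12  [0, 0, 1, 0, -12]
SUB       [0, 0, 1, 12]
LT        [0, 0, 1]
MOD       [0, 0]
PUSH -2   [0, 0, -2]
SUB       [0, 2]
POP       [0]
PUSH -6   [0, -6]
ADD       [-6]

[-6]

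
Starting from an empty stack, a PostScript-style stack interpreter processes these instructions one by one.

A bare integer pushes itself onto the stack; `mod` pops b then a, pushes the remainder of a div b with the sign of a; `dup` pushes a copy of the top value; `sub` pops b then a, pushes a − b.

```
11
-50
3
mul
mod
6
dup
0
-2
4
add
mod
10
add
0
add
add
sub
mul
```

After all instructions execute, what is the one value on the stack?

-110

11  → [11]
-50 → [11, -50]
3   → [11, -50, 3]
mul → [11, -150]
mod → [11]
6   → [11, 6]
dup → [11, 6, 6]
0   → [11, 6, 6, 0]
-2  → [11, 6, 6, 0, -2]
4   → [11, 6, 6, 0, -2, 4]
add → [11, 6, 6, 0, 2]
mod → [11, 6, 6, 0]
10  → [11, 6, 6, 0, 10]
add → [11, 6, 6, 10]
0   → [11, 6, 6, 10, 0]
add → [11, 6, 6, 10]
add → [11, 6, 16]
sub → [11, -10]
mul → [-110]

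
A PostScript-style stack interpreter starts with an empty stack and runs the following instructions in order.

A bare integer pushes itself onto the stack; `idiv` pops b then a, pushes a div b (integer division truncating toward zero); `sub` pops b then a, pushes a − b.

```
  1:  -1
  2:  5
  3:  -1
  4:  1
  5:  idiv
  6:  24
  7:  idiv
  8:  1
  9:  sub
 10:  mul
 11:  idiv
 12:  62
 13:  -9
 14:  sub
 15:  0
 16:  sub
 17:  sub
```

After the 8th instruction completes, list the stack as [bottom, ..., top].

-1    [-1]
5     [-1, 5]
-1    [-1, 5, -1]
1     [-1, 5, -1, 1]
idiv  [-1, 5, -1]
24    [-1, 5, -1, 24]
idiv  [-1, 5, 0]
1     [-1, 5, 0, 1]

[-1, 5, 0, 1]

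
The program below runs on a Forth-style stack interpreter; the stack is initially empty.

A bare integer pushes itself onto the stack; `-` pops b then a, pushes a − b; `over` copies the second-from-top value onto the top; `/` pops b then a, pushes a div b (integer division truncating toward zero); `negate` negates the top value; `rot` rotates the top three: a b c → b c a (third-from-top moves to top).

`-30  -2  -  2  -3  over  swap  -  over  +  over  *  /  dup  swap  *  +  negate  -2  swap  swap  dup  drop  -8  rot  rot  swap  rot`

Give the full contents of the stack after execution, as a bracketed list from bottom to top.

-30    : [-30]
-2     : [-30, -2]
-      : [-28]
2      : [-28, 2]
-3     : [-28, 2, -3]
over   : [-28, 2, -3, 2]
swap   : [-28, 2, 2, -3]
-      : [-28, 2, 5]
over   : [-28, 2, 5, 2]
+      : [-28, 2, 7]
over   : [-28, 2, 7, 2]
*      : [-28, 2, 14]
/      : [-28, 0]
dup    : [-28, 0, 0]
swap   : [-28, 0, 0]
*      : [-28, 0]
+      : [-28]
negate : [28]
-2     : [28, -2]
swap   : [-2, 28]
swap   : [28, -2]
dup    : [28, -2, -2]
drop   : [28, -2]
-8     : [28, -2, -8]
rot    : [-2, -8, 28]
rot    : [-8, 28, -2]
swap   : [-8, -2, 28]
rot    : [-2, 28, -8]

[-2, 28, -8]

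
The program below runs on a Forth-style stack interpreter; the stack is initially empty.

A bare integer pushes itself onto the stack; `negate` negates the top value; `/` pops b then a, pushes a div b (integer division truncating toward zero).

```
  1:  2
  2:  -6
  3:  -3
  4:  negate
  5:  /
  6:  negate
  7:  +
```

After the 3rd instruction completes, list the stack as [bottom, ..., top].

2  → 2
-6 → 2 -6
-3 → 2 -6 -3

[2, -6, -3]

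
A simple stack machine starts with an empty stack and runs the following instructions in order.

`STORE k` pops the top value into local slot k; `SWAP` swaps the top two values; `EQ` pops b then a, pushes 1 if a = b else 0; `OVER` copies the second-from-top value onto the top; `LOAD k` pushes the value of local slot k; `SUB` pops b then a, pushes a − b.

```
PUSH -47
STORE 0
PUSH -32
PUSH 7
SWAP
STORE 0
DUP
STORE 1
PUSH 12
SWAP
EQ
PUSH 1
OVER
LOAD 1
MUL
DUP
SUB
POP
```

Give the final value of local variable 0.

-32

PUSH -47 : [-47]
STORE 0  : []
PUSH -32 : [-32]
PUSH 7   : [-32, 7]
SWAP     : [7, -32]
STORE 0  : [7]
DUP      : [7, 7]
STORE 1  : [7]
PUSH 12  : [7, 12]
SWAP     : [12, 7]
EQ       : [0]
PUSH 1   : [0, 1]
OVER     : [0, 1, 0]
LOAD 1   : [0, 1, 0, 7]
MUL      : [0, 1, 0]
DUP      : [0, 1, 0, 0]
SUB      : [0, 1, 0]
POP      : [0, 1]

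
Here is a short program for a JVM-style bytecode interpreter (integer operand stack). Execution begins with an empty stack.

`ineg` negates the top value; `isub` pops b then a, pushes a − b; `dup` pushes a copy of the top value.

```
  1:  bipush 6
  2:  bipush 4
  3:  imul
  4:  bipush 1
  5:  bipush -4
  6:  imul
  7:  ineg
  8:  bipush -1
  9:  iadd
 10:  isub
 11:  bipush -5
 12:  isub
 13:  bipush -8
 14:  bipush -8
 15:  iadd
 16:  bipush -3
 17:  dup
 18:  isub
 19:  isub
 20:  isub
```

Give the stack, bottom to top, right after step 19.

bipush 6  -> [6]
bipush 4  -> [6, 4]
imul      -> [24]
bipush 1  -> [24, 1]
bipush -4 -> [24, 1, -4]
imul      -> [24, -4]
ineg      -> [24, 4]
bipush -1 -> [24, 4, -1]
iadd      -> [24, 3]
isub      -> [21]
bipush -5 -> [21, -5]
isub      -> [26]
bipush -8 -> [26, -8]
bipush -8 -> [26, -8, -8]
iadd      -> [26, -16]
bipush -3 -> [26, -16, -3]
dup       -> [26, -16, -3, -3]
isub      -> [26, -16, 0]
isub      -> [26, -16]

[26, -16]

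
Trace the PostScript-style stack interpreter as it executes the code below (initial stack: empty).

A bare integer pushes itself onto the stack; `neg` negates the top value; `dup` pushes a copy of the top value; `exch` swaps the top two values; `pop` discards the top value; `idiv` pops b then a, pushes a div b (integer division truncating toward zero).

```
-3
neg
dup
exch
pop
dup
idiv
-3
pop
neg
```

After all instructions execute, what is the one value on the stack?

-1

-3    -3
neg   3
dup   3 3
exch  3 3
pop   3
dup   3 3
idiv  1
-3    1 -3
pop   1
neg   -1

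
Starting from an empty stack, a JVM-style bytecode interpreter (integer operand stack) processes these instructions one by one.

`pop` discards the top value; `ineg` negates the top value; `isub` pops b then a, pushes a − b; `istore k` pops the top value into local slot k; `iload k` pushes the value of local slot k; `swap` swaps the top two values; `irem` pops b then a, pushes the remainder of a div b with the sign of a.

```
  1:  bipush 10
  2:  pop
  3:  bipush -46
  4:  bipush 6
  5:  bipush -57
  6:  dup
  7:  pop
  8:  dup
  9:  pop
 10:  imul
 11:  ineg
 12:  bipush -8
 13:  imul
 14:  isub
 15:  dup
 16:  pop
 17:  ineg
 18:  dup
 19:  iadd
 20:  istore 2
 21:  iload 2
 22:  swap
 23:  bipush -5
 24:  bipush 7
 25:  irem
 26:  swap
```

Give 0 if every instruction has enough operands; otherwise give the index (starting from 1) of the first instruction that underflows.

bipush 10   [10]
pop         []
bipush -46  [-46]
bipush 6    [-46, 6]
bipush -57  [-46, 6, -57]
dup         [-46, 6, -57, -57]
pop         [-46, 6, -57]
dup         [-46, 6, -57, -57]
pop         [-46, 6, -57]
imul        [-46, -342]
ineg        [-46, 342]
bipush -8   [-46, 342, -8]
imul        [-46, -2736]
isub        [2690]
dup         [2690, 2690]
pop         [2690]
ineg        [-2690]
dup         [-2690, -2690]
iadd        [-5380]
istore 2    []
iload 2     [-5380]
swap  — needs 2 operands, stack has 1 → underflow

22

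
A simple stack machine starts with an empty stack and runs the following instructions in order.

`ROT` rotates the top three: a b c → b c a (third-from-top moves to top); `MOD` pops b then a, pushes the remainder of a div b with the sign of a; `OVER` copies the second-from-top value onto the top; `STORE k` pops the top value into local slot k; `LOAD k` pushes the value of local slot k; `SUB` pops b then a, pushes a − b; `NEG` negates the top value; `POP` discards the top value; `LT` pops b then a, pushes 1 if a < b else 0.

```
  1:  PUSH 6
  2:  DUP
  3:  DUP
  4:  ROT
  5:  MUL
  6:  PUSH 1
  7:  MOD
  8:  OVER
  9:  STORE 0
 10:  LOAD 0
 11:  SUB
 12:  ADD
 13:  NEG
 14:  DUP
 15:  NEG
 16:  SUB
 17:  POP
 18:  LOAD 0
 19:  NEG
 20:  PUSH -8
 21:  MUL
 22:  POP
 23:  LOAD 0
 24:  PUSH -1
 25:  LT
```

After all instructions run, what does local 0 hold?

PUSH 6  : [6]
DUP     : [6, 6]
DUP     : [6, 6, 6]
ROT     : [6, 6, 6]
MUL     : [6, 36]
PUSH 1  : [6, 36, 1]
MOD     : [6, 0]
OVER    : [6, 0, 6]
STORE 0 : [6, 0]
LOAD 0  : [6, 0, 6]
SUB     : [6, -6]
ADD     : [0]
NEG     : [0]
DUP     : [0, 0]
NEG     : [0, 0]
SUB     : [0]
POP     : []
LOAD 0  : [6]
NEG     : [-6]
PUSH -8 : [-6, -8]
MUL     : [48]
POP     : []
LOAD 0  : [6]
PUSH -1 : [6, -1]
LT      : [0]

6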